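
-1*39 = -39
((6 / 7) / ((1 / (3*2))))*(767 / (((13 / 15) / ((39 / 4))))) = 310635 / 7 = 44376.43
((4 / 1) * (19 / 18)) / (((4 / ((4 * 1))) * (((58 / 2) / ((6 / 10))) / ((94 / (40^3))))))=0.00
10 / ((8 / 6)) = 15 / 2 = 7.50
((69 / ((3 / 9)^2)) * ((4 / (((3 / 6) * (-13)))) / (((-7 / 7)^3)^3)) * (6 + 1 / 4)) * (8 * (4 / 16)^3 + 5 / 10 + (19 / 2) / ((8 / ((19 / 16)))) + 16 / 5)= 20806605 / 1664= 12503.97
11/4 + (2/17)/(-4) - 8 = -359/68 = -5.28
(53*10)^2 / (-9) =-280900 / 9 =-31211.11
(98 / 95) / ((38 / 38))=98 / 95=1.03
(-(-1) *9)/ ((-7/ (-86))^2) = 66564/ 49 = 1358.45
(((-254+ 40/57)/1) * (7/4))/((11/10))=-252665/627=-402.97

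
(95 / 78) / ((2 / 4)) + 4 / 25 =2531 / 975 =2.60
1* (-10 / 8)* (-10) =25 / 2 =12.50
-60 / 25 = -12 / 5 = -2.40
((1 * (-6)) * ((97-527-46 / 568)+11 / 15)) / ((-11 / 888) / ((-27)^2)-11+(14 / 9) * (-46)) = -31.20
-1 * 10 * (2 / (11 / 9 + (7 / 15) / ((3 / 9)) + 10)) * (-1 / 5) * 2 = 45 / 71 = 0.63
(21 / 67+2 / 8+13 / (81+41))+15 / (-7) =-168549 / 114436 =-1.47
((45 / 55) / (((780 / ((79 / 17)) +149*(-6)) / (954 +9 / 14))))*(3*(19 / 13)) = -5471145 / 1160068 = -4.72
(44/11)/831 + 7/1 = 5821/831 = 7.00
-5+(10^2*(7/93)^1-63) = -5624/93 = -60.47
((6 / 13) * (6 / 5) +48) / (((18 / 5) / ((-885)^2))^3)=13000172282323828125 / 26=500006626243224158.65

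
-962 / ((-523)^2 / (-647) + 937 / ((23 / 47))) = -7157761 / 11101033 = -0.64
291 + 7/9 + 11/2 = 5351/18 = 297.28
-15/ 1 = -15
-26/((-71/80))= 29.30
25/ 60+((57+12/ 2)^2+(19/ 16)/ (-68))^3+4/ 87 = 7005570418248354401347/ 112048472064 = 62522676920.10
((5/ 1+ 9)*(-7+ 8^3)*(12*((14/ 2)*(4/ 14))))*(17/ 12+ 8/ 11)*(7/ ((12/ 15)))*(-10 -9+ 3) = -560226800/ 11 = -50929709.09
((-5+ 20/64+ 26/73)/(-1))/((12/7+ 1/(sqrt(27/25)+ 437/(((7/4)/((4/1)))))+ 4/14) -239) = -0.02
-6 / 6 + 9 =8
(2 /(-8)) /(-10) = 1 /40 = 0.02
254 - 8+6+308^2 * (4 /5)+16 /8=380726 /5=76145.20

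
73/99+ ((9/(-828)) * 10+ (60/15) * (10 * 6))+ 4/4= 1100377/4554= 241.63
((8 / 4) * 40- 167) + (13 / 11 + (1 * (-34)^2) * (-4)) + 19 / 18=-932335 / 198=-4708.76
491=491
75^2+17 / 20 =112517 / 20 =5625.85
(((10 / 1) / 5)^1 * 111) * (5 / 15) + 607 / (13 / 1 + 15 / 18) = 9784 / 83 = 117.88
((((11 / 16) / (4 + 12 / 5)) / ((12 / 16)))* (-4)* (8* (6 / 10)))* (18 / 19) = -99 / 38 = -2.61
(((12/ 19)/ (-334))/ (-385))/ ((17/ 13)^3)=13182/ 6001745365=0.00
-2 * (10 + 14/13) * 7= -2016/13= -155.08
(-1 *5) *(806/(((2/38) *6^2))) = -38285/18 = -2126.94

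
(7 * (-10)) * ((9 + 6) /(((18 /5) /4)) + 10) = -5600 /3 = -1866.67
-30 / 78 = -0.38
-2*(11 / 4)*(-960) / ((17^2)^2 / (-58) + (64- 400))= -306240 / 103009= -2.97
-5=-5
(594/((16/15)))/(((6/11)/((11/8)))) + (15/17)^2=51957765/36992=1404.57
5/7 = 0.71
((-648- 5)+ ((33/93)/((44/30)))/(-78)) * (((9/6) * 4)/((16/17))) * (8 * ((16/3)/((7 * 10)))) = -35789794/14105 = -2537.38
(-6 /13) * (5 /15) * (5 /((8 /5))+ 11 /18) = -269 /468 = -0.57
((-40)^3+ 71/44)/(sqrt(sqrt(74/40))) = -54875.20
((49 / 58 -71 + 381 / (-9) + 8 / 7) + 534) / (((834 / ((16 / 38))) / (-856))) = -881325616 / 4825107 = -182.65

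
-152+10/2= -147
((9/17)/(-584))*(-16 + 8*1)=9/1241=0.01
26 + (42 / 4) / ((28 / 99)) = 505 / 8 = 63.12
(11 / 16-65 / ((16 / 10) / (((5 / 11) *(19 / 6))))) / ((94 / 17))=-32419 / 3102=-10.45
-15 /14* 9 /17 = -135 /238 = -0.57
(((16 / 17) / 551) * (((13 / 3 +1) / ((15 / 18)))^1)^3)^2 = 274877906944 / 1370948265625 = 0.20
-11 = -11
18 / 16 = 9 / 8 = 1.12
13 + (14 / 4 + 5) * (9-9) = 13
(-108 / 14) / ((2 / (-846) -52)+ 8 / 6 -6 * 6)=22842 / 256627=0.09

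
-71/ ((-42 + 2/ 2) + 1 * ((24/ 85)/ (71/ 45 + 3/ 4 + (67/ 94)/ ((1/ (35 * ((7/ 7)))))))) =1.73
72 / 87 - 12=-324 / 29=-11.17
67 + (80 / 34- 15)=924 / 17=54.35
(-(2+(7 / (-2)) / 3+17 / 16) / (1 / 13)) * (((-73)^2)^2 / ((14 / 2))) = -4799302729 / 48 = -99985473.52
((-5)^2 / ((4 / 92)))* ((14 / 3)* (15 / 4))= 20125 / 2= 10062.50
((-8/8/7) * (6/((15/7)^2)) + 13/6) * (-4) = -7.92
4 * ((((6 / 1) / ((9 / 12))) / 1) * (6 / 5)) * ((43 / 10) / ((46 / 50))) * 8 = 33024 / 23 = 1435.83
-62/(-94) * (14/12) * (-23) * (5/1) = -24955/282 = -88.49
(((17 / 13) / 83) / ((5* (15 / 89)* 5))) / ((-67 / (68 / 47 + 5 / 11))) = -1487279 / 14015805375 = -0.00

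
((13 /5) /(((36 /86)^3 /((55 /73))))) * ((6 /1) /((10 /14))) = 224.33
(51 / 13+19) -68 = -586 / 13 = -45.08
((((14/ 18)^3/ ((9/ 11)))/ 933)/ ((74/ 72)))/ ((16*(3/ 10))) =18865/ 150994854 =0.00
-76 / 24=-19 / 6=-3.17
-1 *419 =-419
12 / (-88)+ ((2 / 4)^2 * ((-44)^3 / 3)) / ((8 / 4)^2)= -1774.80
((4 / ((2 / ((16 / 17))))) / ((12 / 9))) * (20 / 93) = 160 / 527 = 0.30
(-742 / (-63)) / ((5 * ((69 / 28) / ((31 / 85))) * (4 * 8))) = 11501 / 1055700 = 0.01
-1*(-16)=16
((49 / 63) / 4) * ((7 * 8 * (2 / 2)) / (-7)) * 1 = -1.56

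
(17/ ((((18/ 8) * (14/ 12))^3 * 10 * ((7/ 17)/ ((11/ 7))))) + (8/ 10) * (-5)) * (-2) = 16523912/ 2268945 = 7.28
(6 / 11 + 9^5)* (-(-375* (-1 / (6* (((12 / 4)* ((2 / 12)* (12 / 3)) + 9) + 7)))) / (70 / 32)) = -21651500 / 231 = -93729.44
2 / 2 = 1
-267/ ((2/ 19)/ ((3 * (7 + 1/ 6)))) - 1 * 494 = -220115/ 4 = -55028.75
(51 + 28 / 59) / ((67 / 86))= 261182 / 3953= 66.07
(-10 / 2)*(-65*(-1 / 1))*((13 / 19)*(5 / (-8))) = 21125 / 152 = 138.98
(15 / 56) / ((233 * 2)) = 15 / 26096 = 0.00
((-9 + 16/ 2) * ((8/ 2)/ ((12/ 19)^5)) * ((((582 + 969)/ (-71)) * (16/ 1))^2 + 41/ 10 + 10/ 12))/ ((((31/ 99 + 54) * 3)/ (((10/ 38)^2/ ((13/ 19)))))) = -1742472185156065/ 576849776256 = -3020.67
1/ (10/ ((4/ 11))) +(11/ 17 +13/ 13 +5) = 6249/ 935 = 6.68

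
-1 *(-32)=32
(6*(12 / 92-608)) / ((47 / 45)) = -3774870 / 1081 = -3492.02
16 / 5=3.20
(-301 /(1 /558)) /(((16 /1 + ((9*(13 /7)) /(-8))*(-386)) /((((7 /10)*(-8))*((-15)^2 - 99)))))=16591563072 /115145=144092.78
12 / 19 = 0.63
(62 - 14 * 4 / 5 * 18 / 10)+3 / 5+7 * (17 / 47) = 52842 / 1175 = 44.97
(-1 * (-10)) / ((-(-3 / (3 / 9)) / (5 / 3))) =50 / 27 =1.85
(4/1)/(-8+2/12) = -0.51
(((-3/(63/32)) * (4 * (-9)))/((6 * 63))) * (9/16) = 4/49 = 0.08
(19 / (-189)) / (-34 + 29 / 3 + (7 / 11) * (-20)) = 0.00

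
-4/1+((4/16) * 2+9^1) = 11/2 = 5.50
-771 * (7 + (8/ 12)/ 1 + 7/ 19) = -117706/ 19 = -6195.05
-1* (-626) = 626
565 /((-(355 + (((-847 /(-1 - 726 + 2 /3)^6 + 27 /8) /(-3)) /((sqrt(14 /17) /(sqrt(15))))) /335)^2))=-3780366616374766979267150288734552162420004469724258302592689965530124585227204762832536065516131420800 /843222478759331941106375827769495501198713843907756908582172867053324586485368290709209051997025444895881 - 5108756943439292988403593233290798165540126846114517151793364077401300379940716947163486894848000 * sqrt(3570) /843222478759331941106375827769495501198713843907756908582172867053324586485368290709209051997025444895881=-0.00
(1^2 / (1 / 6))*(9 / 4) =27 / 2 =13.50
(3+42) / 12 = 15 / 4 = 3.75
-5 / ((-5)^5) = 1 / 625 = 0.00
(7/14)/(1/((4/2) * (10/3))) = 10/3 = 3.33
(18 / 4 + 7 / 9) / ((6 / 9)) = 7.92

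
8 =8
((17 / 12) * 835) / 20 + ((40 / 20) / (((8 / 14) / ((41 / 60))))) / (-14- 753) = 3628997 / 61360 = 59.14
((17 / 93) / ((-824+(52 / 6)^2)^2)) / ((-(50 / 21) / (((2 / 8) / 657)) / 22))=-11781 / 10280265880000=-0.00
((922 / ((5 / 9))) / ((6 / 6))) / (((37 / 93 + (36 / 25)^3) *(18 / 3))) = 401934375 / 4917133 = 81.74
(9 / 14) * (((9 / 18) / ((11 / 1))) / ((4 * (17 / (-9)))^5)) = -531441 / 447811538944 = -0.00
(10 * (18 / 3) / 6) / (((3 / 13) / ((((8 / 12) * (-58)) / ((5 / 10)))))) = -30160 / 9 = -3351.11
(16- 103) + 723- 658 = -22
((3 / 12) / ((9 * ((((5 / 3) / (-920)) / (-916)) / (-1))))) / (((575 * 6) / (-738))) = 75112 / 25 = 3004.48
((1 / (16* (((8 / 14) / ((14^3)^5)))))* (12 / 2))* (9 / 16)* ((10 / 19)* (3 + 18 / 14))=2461135886754451200 / 19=129533467723918484.21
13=13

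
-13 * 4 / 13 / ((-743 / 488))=1952 / 743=2.63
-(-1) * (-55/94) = -55/94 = -0.59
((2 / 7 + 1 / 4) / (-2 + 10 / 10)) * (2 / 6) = -5 / 28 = -0.18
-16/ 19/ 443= -16/ 8417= -0.00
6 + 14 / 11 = 80 / 11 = 7.27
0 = 0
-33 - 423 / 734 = -24645 / 734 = -33.58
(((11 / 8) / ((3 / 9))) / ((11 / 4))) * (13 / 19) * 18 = 351 / 19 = 18.47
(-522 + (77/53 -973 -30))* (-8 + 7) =80748/53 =1523.55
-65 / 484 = -0.13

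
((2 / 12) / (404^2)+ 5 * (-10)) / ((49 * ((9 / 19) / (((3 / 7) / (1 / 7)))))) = -930331181 / 143956512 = -6.46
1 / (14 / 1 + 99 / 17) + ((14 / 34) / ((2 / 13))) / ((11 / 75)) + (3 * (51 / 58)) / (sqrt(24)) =51 * sqrt(6) / 232 + 2306383 / 126038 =18.84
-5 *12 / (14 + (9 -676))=0.09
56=56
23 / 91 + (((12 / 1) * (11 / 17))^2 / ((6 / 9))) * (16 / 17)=38167015 / 447083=85.37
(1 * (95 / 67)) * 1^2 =95 / 67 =1.42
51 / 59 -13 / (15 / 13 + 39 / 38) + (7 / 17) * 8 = -1949099 / 1080231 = -1.80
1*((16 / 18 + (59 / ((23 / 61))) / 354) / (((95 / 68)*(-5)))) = -0.19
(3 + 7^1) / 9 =10 / 9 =1.11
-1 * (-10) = 10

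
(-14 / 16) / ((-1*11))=7 / 88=0.08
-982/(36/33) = -5401/6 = -900.17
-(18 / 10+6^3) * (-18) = 19602 / 5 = 3920.40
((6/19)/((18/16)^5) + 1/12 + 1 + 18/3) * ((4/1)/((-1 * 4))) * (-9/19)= 10858159/3158028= 3.44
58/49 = 1.18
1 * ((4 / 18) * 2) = 4 / 9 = 0.44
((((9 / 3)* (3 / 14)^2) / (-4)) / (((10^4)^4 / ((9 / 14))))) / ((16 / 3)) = -0.00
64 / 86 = 32 / 43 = 0.74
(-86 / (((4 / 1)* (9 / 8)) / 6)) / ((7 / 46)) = -15824 / 21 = -753.52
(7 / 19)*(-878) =-6146 / 19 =-323.47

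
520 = 520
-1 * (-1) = 1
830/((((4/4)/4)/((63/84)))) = 2490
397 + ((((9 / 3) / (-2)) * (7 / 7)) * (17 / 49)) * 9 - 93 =29333 / 98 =299.32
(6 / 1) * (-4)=-24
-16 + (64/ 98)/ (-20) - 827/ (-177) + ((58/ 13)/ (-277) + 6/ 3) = -1464200681/ 156157365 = -9.38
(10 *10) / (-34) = -50 / 17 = -2.94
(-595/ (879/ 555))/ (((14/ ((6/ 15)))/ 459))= -1443555/ 293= -4926.81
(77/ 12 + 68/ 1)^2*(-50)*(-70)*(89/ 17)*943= 58561564445125/ 612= 95688830792.69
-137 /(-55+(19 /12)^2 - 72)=19728 /17927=1.10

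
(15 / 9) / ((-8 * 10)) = -1 / 48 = -0.02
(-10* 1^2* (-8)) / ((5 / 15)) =240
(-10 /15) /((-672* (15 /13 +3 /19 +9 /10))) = 0.00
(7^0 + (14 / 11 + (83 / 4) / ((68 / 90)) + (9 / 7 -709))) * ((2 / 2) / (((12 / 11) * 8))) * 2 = -7099789 / 45696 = -155.37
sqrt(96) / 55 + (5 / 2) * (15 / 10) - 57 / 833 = 4 * sqrt(6) / 55 + 12267 / 3332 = 3.86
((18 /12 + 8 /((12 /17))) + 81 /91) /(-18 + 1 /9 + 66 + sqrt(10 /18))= 9733407 /34114808 -67437*sqrt(5) /34114808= 0.28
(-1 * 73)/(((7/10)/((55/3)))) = -40150/21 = -1911.90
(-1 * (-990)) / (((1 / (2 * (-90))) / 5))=-891000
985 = 985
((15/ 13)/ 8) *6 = 45/ 52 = 0.87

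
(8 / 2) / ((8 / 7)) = 7 / 2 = 3.50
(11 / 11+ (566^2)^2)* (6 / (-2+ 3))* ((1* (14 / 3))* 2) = 5747166137272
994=994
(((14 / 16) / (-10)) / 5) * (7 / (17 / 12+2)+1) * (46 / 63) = -115 / 2952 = -0.04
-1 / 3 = -0.33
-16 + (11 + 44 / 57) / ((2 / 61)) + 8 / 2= 347.04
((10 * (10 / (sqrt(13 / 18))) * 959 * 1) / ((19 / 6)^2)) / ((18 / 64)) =40011.60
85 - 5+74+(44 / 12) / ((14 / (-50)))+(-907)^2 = 17278588 / 21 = 822789.90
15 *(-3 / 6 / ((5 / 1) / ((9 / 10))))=-27 / 20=-1.35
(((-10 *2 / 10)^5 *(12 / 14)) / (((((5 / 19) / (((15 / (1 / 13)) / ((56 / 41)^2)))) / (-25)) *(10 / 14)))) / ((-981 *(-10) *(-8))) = -415207 / 85456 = -4.86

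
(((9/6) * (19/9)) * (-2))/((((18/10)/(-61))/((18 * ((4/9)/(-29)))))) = -46360/783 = -59.21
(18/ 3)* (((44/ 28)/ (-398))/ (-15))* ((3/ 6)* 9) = 99/ 13930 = 0.01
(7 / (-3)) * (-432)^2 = -435456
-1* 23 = -23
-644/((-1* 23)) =28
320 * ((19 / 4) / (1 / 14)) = 21280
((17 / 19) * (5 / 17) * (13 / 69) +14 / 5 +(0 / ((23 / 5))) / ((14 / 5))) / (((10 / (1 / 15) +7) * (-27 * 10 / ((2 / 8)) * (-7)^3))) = 18679 / 381232769400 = 0.00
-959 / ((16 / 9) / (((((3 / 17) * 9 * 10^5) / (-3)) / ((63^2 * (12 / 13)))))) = 5565625 / 714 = 7794.99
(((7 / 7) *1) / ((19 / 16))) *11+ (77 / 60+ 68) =89543 / 1140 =78.55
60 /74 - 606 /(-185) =756 /185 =4.09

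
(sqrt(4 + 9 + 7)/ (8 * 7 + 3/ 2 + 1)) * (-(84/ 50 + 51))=-4.03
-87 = -87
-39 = -39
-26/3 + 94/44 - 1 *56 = -62.53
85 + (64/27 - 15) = 72.37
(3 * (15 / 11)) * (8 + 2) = 450 / 11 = 40.91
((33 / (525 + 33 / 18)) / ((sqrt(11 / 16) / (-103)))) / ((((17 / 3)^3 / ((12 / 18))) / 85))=-667440 * sqrt(11) / 913529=-2.42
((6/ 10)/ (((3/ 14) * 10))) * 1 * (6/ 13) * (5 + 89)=3948/ 325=12.15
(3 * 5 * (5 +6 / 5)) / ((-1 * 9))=-31 / 3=-10.33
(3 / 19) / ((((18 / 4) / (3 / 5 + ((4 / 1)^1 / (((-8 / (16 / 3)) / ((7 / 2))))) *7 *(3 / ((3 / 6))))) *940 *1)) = -103 / 7050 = -0.01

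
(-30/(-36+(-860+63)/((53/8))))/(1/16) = 6360/2071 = 3.07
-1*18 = -18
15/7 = 2.14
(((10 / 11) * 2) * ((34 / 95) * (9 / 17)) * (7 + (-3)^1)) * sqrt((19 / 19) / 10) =144 * sqrt(10) / 1045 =0.44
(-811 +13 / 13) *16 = -12960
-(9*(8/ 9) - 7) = -1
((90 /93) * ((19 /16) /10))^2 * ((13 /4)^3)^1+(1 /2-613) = -9636689147 /15745024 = -612.05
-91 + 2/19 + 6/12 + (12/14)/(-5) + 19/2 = -53909/665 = -81.07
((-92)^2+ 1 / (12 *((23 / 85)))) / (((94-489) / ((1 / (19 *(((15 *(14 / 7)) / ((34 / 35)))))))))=-39714533 / 1087474500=-0.04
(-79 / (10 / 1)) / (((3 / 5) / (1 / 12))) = -1.10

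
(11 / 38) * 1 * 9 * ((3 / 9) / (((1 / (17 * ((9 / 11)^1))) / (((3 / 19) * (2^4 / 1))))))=11016 / 361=30.52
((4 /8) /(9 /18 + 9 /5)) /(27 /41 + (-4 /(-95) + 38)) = 19475 /3466997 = 0.01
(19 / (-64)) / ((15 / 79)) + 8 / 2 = 2339 / 960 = 2.44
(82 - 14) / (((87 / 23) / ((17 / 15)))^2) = 10395908 / 1703025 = 6.10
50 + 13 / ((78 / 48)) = 58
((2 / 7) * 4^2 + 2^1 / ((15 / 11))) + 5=1159 / 105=11.04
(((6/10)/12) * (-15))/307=-3/1228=-0.00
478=478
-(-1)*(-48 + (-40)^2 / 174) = -3376 / 87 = -38.80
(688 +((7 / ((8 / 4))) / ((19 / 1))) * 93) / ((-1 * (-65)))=5359 / 494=10.85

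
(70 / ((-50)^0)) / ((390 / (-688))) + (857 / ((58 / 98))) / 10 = 241087 / 11310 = 21.32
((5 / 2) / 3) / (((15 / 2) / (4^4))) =28.44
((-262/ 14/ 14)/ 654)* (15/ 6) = -655/ 128184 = -0.01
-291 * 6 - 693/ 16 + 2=-1787.31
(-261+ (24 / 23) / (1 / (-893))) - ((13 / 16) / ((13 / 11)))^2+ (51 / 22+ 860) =-21436949 / 64768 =-330.98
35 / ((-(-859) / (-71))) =-2485 / 859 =-2.89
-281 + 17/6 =-1669/6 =-278.17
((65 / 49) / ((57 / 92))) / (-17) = -5980 / 47481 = -0.13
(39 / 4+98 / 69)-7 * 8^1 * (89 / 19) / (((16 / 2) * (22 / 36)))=-2450717 / 57684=-42.49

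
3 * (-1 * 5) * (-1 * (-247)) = -3705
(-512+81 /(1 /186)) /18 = 7277 /9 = 808.56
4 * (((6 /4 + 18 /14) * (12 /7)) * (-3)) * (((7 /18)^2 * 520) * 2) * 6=-54080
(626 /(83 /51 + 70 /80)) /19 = 255408 /19399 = 13.17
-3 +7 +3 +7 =14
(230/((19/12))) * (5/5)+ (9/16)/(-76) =176631/1216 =145.26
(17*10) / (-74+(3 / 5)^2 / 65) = -16250 / 7073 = -2.30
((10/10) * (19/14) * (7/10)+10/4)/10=69/200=0.34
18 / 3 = 6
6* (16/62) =48/31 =1.55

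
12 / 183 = 4 / 61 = 0.07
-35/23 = -1.52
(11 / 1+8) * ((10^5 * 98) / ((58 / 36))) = 3351600000 / 29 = 115572413.79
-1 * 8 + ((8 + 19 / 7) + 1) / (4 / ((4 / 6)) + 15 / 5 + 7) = -407 / 56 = -7.27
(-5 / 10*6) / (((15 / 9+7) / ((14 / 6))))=-21 / 26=-0.81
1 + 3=4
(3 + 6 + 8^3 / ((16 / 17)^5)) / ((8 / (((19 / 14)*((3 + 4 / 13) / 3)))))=1175082113 / 8945664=131.36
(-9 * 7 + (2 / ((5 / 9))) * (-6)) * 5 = -423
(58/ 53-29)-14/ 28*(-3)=-2799/ 106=-26.41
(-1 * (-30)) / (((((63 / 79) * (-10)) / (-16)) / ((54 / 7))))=22752 / 49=464.33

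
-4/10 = -2/5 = -0.40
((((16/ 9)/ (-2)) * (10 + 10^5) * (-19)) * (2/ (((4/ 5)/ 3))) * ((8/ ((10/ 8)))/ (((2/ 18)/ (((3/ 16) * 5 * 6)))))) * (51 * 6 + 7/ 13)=16356075444000/ 13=1258159649538.46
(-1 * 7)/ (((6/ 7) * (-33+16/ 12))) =49/ 190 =0.26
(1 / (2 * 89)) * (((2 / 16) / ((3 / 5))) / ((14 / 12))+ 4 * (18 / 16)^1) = 131 / 4984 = 0.03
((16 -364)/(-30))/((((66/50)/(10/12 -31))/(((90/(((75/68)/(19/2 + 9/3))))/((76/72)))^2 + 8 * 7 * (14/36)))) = -79624105959220/321651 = -247548137.45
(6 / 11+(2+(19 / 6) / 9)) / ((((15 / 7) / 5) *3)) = 12047 / 5346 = 2.25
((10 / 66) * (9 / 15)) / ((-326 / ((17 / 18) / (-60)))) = 17 / 3872880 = 0.00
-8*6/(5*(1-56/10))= 48/23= 2.09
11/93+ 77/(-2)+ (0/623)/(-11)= -7139/186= -38.38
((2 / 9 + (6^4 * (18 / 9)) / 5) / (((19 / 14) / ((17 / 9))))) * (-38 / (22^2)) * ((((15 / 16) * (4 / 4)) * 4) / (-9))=1388611 / 58806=23.61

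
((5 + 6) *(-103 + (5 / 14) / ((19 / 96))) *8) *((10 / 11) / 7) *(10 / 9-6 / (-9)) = -17227520 / 8379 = -2056.04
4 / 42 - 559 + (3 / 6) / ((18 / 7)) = -140795 / 252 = -558.71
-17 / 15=-1.13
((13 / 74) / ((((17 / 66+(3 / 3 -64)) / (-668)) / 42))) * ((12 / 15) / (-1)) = -48144096 / 766085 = -62.84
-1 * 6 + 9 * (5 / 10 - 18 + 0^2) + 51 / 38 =-3081 / 19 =-162.16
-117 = -117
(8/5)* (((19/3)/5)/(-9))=-152/675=-0.23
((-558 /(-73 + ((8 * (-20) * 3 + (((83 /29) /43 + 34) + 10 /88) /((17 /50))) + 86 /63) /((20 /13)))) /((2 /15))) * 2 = 4918515663600 /187319762671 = 26.26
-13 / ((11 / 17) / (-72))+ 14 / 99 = 143222 / 99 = 1446.69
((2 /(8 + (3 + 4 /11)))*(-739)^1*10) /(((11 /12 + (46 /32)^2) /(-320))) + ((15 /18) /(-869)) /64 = 85454537317 /612480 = 139522.17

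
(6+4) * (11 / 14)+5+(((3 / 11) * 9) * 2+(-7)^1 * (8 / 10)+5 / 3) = 15977 / 1155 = 13.83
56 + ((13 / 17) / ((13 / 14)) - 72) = -258 / 17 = -15.18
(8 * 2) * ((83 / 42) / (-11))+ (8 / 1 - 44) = -8980 / 231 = -38.87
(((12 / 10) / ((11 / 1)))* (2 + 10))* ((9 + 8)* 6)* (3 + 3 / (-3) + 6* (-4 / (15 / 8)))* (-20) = 1586304 / 55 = 28841.89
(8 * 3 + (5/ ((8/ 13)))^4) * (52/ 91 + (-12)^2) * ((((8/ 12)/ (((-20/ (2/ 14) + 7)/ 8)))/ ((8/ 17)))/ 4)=-77198343629/ 5720064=-13496.06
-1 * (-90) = 90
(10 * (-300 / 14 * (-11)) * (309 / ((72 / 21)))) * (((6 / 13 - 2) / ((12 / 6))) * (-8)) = 16995000 / 13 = 1307307.69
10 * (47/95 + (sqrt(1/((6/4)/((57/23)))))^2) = 9382/437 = 21.47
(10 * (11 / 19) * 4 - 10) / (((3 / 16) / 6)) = 8000 / 19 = 421.05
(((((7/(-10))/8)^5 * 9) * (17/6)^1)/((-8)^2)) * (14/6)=-2000033/419430400000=-0.00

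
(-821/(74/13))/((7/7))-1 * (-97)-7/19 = -47.60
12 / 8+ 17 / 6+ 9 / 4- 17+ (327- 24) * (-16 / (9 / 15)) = -97085 / 12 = -8090.42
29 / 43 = 0.67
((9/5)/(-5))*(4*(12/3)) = -144/25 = -5.76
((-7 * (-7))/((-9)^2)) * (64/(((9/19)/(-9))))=-59584/81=-735.60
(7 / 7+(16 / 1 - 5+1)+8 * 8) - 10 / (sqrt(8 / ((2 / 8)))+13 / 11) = 286561 / 3703 - 4840 * sqrt(2) / 3703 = 75.54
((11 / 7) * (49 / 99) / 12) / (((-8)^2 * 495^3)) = 7 / 838338336000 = 0.00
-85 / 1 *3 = -255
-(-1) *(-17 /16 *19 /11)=-323 /176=-1.84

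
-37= -37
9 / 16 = 0.56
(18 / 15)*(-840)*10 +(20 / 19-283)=-196877 / 19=-10361.95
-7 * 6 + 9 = -33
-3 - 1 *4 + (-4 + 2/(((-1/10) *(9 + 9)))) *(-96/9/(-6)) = -1303/81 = -16.09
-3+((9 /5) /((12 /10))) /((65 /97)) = -99 /130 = -0.76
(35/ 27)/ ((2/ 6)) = 35/ 9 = 3.89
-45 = -45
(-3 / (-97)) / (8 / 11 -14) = -33 / 14162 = -0.00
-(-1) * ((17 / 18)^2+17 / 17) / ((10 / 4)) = 613 / 810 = 0.76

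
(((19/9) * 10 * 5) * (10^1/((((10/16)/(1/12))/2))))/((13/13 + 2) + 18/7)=53200/1053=50.52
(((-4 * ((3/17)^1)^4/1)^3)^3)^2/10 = 774069914213880291264747762415619172244389888/195565545434547148388610101509566182367402774593111595478291316522107183961779907198812805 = 0.00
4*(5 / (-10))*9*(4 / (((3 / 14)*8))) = -42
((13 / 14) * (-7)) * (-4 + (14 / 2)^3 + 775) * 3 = -21723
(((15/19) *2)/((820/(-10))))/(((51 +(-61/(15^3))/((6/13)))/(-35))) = 10631250/803894503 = 0.01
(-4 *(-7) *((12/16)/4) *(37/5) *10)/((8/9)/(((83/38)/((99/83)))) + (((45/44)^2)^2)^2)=37598335577272909824/162816658618737929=230.92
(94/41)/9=94/369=0.25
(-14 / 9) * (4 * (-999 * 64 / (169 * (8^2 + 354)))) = 198912 / 35321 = 5.63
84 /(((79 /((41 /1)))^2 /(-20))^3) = -3192070049952000 /243087455521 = -13131.36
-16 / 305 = -0.05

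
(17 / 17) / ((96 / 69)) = 23 / 32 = 0.72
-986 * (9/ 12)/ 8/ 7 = -1479/ 112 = -13.21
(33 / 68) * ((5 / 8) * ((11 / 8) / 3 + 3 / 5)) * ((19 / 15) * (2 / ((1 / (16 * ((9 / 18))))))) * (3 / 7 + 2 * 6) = 769747 / 9520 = 80.86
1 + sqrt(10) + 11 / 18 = 29 / 18 + sqrt(10) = 4.77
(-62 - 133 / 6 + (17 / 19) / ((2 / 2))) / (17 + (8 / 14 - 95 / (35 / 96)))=9493 / 27702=0.34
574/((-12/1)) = -287/6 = -47.83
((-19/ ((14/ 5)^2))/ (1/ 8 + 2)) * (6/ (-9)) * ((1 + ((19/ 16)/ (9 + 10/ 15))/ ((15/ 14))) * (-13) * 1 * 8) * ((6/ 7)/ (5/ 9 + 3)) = -14371695/ 676396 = -21.25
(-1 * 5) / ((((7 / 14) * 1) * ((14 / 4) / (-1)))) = 20 / 7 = 2.86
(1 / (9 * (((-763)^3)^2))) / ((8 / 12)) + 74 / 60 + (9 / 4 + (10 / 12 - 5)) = -8089675188553645159 / 11838549056419968540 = -0.68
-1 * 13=-13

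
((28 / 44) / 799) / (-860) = -7 / 7558540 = -0.00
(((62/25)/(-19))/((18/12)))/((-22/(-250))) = -620/627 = -0.99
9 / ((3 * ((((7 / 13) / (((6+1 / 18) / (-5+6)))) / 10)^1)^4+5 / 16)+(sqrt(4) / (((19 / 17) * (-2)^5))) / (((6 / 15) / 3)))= -84.18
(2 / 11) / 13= 2 / 143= 0.01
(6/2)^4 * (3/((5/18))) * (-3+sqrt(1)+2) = 0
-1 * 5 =-5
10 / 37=0.27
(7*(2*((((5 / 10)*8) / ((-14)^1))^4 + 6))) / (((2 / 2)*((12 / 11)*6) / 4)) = 158642 / 3087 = 51.39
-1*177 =-177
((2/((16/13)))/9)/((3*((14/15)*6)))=65/6048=0.01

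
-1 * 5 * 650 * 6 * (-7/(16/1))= 34125/4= 8531.25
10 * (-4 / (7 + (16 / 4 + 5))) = -5 / 2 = -2.50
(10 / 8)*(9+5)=17.50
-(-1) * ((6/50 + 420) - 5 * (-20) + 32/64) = 26031/50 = 520.62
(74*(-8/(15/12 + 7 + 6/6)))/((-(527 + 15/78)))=1664/13707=0.12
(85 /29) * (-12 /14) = -510 /203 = -2.51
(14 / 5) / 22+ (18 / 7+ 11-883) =-334681 / 385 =-869.30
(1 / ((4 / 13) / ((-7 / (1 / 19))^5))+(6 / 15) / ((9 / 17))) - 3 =-24345240597809 / 180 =-135251336654.49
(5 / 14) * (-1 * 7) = -5 / 2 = -2.50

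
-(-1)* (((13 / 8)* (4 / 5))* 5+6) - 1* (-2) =29 / 2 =14.50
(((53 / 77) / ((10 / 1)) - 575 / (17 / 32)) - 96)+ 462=-9376159 / 13090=-716.28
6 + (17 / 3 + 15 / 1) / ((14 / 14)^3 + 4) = 152 / 15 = 10.13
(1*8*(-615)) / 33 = -1640 / 11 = -149.09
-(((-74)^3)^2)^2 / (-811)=26963771415920784510976 / 811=33247560315562003096.15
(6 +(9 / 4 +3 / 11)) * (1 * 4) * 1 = 375 / 11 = 34.09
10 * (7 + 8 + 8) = 230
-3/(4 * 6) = -1/8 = -0.12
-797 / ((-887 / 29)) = 23113 / 887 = 26.06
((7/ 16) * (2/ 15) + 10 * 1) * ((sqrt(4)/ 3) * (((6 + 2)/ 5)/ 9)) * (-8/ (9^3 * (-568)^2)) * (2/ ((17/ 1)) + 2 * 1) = -1/ 11645775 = -0.00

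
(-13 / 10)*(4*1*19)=-494 / 5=-98.80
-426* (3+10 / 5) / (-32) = 1065 / 16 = 66.56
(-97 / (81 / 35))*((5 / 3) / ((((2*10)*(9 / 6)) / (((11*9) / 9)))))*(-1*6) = 37345 / 243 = 153.68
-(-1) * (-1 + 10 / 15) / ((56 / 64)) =-8 / 21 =-0.38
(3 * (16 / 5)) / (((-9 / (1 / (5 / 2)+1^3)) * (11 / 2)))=-224 / 825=-0.27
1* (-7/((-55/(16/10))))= 56/275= 0.20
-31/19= -1.63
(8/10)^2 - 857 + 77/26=-554709/650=-853.40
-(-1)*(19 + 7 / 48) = 19.15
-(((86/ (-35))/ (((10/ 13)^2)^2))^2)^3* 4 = -3431240732813279656069545491805215689/ 7180725097656250000000000000000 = -477840.43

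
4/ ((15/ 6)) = 8/ 5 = 1.60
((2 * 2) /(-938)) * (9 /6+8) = -19 /469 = -0.04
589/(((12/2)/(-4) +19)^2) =2356/1225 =1.92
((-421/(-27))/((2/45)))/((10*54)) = 0.65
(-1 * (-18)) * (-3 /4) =-27 /2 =-13.50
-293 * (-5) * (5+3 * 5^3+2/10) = 556993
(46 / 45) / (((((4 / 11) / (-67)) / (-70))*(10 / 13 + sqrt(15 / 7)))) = -21595574 / 3303 + 20053033*sqrt(105) / 16515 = 5904.00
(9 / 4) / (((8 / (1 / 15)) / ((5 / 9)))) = 1 / 96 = 0.01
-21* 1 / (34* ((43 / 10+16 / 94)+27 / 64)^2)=-339302400 / 13147253399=-0.03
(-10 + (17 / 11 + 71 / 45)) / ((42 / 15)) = -1702 / 693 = -2.46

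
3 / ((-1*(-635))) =3 / 635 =0.00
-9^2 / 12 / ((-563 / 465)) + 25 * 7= 406655 / 2252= 180.58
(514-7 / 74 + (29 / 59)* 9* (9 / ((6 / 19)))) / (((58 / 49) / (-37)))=-34228460 / 1711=-20004.94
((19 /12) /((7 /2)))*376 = 3572 /21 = 170.10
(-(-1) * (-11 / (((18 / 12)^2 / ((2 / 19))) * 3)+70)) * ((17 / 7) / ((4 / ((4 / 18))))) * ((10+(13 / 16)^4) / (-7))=-29749293361 / 2118057984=-14.05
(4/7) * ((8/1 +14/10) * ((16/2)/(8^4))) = 47/4480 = 0.01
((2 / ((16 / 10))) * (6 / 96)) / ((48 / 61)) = 305 / 3072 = 0.10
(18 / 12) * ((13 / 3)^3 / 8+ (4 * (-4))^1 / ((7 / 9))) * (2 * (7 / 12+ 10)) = -1997075 / 6048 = -330.20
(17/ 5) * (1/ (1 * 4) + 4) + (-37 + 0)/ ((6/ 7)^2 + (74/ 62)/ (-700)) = -80228451/ 2226820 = -36.03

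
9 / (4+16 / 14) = 7 / 4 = 1.75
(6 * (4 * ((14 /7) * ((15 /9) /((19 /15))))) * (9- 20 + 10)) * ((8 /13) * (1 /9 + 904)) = -26038400 /741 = -35139.54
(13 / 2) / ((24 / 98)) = 637 / 24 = 26.54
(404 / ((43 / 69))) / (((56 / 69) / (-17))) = -8174637 / 602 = -13579.13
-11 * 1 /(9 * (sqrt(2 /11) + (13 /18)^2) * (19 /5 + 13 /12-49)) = 0.03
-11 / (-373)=11 / 373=0.03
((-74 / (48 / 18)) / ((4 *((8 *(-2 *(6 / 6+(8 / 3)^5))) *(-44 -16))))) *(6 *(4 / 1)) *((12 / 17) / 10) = -80919 / 897899200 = -0.00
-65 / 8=-8.12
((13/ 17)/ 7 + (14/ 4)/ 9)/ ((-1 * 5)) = -1067/ 10710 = -0.10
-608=-608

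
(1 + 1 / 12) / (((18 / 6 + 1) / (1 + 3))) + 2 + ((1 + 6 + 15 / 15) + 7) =217 / 12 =18.08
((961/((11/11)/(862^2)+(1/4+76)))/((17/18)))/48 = 178516321/642113868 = 0.28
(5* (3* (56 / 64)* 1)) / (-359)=-105 / 2872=-0.04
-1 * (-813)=813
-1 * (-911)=911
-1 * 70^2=-4900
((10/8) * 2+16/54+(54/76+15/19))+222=6110/27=226.30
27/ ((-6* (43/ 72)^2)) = -23328/ 1849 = -12.62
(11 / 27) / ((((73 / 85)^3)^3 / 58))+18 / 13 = 1949642543613104924468 / 20663926934602037463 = 94.35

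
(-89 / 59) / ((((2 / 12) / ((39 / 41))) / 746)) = -15536196 / 2419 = -6422.57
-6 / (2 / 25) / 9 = -25 / 3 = -8.33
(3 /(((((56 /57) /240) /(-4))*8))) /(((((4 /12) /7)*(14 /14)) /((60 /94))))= -230850 /47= -4911.70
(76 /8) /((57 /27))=9 /2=4.50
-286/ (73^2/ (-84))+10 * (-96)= -5091816/ 5329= -955.49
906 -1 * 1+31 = 936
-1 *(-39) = 39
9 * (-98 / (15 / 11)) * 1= -3234 / 5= -646.80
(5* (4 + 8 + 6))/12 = 15/2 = 7.50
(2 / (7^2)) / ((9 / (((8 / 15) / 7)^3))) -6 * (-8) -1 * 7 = 20931018649 / 510512625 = 41.00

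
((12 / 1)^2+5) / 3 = 149 / 3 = 49.67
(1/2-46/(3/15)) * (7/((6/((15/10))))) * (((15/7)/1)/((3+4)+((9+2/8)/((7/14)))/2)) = -1377/26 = -52.96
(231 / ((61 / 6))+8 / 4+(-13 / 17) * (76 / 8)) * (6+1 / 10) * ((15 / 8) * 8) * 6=325845 / 34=9583.68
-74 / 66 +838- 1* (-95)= 30752 / 33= 931.88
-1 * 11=-11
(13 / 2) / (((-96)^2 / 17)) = 0.01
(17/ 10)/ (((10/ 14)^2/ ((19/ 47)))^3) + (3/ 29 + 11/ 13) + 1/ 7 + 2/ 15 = 266038555145449/ 128432295468750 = 2.07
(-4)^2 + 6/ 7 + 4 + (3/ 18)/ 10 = 8767/ 420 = 20.87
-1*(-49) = 49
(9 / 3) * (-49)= -147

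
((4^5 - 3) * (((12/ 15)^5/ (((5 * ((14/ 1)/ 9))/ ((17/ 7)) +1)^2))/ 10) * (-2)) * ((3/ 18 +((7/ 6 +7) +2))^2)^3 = -268159819416564736/ 58141265625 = -4612211.59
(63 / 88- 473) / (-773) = 41561 / 68024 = 0.61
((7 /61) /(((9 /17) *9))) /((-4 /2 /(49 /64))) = -5831 /632448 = -0.01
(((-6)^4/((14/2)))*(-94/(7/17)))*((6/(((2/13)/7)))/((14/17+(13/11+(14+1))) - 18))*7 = 2517310224/31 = 81203555.61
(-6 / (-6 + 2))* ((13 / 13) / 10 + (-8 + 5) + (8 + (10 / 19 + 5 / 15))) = 3397 / 380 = 8.94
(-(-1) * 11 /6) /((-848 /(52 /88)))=-13 /10176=-0.00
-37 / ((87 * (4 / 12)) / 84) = -3108 / 29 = -107.17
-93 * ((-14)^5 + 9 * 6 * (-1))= 50022654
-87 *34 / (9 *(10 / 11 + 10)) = -5423 / 180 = -30.13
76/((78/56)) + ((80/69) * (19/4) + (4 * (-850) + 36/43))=-128792096/38571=-3339.09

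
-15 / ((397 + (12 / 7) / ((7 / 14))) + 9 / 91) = -1365 / 36448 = -0.04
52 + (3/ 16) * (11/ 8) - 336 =-36319/ 128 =-283.74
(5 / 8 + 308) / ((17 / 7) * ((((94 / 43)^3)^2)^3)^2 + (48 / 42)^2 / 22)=28304337966269577540575074425391784765657788782508213002313735997 / 376279976658126014051657746780763526852220793967575550337774081102665136896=0.00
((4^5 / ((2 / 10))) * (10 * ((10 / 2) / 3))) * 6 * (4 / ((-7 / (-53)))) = 108544000 / 7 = 15506285.71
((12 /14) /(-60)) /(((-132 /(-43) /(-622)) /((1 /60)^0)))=13373 /4620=2.89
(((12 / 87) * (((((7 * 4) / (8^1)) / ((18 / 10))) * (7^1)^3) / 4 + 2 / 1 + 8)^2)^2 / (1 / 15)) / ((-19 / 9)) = -131099540158203125 / 994021632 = -131888015.25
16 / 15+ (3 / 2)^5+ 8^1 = 7997 / 480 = 16.66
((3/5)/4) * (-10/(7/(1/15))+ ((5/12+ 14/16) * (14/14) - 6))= -807/1120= -0.72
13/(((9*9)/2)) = 26/81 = 0.32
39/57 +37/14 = 885/266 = 3.33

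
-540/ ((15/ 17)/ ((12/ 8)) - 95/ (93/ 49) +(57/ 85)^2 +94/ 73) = 13243641750/ 1170545857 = 11.31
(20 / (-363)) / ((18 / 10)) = -100 / 3267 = -0.03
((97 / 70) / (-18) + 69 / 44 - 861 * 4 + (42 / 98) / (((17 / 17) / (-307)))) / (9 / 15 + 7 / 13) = -80497222 / 25641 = -3139.39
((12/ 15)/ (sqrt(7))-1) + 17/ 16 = 1/ 16 + 4 * sqrt(7)/ 35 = 0.36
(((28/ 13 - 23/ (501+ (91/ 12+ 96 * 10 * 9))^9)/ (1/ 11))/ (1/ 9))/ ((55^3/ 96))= 5094422248575144509803803228670397465103372200064/ 41405868660139210864755820512455230051362319691125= 0.12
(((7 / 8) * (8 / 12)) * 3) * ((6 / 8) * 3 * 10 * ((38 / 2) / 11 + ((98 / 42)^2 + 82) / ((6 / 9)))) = 920955 / 176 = 5232.70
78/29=2.69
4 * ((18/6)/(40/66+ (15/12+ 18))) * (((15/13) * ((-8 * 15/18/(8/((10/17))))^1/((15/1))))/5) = -2640/579241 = -0.00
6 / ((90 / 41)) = 2.73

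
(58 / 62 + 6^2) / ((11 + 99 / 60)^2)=458000 / 1984279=0.23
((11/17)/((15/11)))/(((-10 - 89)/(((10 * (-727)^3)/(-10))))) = -4226646413/2295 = -1841676.00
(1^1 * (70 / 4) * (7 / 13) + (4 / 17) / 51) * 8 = 850076 / 11271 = 75.42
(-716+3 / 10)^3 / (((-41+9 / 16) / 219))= 160571018515134 / 80875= 1985422176.38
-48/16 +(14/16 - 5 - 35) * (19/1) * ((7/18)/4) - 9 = -48541/576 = -84.27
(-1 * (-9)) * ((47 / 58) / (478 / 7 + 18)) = 2961 / 35032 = 0.08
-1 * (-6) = 6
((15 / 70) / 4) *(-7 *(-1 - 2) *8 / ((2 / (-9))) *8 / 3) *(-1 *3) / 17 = 19.06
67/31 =2.16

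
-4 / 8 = -1 / 2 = -0.50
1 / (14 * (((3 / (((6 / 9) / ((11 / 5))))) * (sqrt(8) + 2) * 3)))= -5 / 4158 + 5 * sqrt(2) / 4158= 0.00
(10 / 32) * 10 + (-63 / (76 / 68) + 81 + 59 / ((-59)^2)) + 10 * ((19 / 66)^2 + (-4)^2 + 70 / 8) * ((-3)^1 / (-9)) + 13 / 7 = 23053444045 / 205089192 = 112.41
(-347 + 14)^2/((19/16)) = 1774224/19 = 93380.21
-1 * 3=-3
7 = 7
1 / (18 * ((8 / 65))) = 65 / 144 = 0.45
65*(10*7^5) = 10924550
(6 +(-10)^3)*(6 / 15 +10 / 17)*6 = -500976 / 85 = -5893.84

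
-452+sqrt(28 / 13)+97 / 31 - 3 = -14008 / 31+2*sqrt(91) / 13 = -450.40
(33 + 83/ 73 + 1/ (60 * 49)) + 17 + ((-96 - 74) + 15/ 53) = -1348826971/ 11374860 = -118.58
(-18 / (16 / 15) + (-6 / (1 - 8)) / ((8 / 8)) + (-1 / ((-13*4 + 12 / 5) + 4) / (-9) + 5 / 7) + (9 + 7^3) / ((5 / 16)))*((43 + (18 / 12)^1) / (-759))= -14204181149 / 218045520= -65.14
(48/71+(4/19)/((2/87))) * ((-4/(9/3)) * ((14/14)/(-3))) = 5896/1349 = 4.37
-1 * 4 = -4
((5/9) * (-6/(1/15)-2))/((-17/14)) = 6440/153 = 42.09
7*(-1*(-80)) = 560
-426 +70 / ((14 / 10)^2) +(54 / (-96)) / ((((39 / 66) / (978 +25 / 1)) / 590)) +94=-205156153 / 364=-563615.80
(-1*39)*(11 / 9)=-143 / 3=-47.67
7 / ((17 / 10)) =70 / 17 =4.12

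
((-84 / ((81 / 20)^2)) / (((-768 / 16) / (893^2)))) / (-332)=-139553575 / 544563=-256.27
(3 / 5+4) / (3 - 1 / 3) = 69 / 40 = 1.72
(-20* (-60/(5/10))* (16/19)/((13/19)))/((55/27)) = 207360/143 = 1450.07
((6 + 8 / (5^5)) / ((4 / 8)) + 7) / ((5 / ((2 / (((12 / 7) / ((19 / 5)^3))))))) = 950513361 / 3906250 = 243.33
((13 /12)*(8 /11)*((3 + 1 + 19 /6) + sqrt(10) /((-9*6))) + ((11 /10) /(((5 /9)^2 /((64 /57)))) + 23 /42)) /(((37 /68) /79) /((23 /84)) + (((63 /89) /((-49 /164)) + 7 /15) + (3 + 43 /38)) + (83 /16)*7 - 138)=-738126210585592 /7198507432750425 + 380258416720*sqrt(10) /2591462675790153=-0.10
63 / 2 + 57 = 177 / 2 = 88.50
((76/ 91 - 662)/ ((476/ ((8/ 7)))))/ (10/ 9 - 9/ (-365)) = -1.40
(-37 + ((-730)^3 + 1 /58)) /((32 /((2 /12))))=-22562988145 /11136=-2026130.40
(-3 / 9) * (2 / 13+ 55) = -239 / 13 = -18.38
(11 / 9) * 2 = 22 / 9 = 2.44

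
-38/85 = -0.45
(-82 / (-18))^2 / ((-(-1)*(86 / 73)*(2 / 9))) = 122713 / 1548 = 79.27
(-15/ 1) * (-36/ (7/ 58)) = 31320/ 7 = 4474.29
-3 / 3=-1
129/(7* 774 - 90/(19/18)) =817/33774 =0.02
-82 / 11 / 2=-41 / 11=-3.73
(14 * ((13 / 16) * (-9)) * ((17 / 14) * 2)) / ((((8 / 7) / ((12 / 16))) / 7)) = -292383 / 256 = -1142.12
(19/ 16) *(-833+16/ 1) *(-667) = 10353841/ 16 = 647115.06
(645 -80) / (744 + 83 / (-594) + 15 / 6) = 167805 / 221669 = 0.76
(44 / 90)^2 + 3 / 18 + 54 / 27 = 9743 / 4050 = 2.41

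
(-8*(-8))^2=4096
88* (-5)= -440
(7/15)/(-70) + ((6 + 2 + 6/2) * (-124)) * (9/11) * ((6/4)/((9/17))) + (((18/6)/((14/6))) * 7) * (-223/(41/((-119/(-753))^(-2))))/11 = -3340.19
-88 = -88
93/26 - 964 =-24971/26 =-960.42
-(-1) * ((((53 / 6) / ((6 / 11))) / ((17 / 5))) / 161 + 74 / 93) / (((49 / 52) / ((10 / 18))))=163853365 / 336757743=0.49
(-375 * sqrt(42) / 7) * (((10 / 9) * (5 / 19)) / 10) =-625 * sqrt(42) / 399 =-10.15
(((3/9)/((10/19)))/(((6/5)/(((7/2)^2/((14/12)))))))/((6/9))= 133/16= 8.31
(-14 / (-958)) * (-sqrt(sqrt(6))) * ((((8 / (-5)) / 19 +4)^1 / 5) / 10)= -1302 * 6^(1 / 4) / 1137625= -0.00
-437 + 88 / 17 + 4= -7273 / 17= -427.82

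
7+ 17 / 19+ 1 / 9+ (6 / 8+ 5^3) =91489 / 684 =133.76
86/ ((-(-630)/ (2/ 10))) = 43/ 1575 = 0.03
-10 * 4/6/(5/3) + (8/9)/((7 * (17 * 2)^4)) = -42094583/10523646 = -4.00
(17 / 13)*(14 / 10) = 119 / 65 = 1.83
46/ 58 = 23/ 29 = 0.79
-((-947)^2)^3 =-721273330206403129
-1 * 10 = -10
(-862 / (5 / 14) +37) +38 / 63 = -748439 / 315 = -2376.00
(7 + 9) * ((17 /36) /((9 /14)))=952 /81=11.75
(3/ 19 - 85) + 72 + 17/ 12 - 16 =-6253/ 228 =-27.43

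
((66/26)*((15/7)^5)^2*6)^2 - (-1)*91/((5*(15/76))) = 977725329606839765638901904304/1011366975322232112675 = 966736460.12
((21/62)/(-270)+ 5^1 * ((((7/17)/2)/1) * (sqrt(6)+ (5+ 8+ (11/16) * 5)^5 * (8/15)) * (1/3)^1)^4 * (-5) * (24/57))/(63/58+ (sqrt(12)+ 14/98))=-7688841344677246447397045940668719294280659355618108647399 * sqrt(3)/1029445881365326224440015131253302886400- 197115358054265562504137569304025031216498463 * sqrt(2)/1407535623209042326185459056640+ 484534796399401555121008113707923598901639079 * sqrt(6)/16890427478508507914225508679680+ 18900156802925842252468600612776802600226842455435646379567/4117783525461304897760060525013211545600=-8346777970515690526.41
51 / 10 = 5.10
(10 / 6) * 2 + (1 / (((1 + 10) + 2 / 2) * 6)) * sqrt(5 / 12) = sqrt(15) / 432 + 10 / 3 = 3.34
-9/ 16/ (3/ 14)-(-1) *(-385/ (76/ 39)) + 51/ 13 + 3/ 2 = -384861/ 1976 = -194.77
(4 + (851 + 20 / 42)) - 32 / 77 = 28217 / 33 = 855.06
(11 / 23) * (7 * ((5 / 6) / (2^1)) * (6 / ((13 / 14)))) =2695 / 299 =9.01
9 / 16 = 0.56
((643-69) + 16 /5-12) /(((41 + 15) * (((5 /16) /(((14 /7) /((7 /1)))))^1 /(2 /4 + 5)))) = 62172 /1225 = 50.75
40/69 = 0.58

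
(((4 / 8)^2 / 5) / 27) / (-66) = -1 / 35640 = -0.00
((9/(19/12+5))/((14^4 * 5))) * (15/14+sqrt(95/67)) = 81/10622024+27 * sqrt(6365)/254169860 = 0.00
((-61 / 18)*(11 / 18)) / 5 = -671 / 1620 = -0.41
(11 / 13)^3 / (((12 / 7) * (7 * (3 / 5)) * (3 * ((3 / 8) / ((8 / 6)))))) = 53240 / 533871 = 0.10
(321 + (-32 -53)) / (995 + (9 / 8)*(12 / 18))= 944 / 3983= 0.24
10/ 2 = 5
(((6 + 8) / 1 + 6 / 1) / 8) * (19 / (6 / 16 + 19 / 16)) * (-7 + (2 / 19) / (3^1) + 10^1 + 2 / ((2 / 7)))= 4576 / 15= 305.07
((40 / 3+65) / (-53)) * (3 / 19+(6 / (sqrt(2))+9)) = -13630 / 1007 - 235 * sqrt(2) / 53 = -19.81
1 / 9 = 0.11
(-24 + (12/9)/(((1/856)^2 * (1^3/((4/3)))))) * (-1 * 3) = -3907853.33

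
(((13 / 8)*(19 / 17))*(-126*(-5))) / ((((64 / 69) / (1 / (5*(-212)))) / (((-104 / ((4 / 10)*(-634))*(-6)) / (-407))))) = -209373255 / 29759006464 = -0.01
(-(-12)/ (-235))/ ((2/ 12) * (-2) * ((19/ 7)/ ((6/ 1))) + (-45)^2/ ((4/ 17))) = -3024/ 509653195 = -0.00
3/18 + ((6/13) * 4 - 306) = -23711/78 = -303.99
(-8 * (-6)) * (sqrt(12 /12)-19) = -864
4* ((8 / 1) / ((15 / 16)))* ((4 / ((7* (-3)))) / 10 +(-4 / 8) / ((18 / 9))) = -14464 / 1575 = -9.18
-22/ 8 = -11/ 4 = -2.75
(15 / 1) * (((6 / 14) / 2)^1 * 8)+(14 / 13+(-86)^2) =675474 / 91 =7422.79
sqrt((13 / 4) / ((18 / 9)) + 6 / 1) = sqrt(122) / 4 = 2.76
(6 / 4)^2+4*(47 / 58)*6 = 2517 / 116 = 21.70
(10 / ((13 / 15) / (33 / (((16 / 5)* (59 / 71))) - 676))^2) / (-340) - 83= -88717989508073 / 5120467456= -17326.15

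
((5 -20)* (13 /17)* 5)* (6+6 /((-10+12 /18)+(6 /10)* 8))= -155025 /578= -268.21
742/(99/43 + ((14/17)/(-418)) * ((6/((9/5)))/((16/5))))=2720688432/8434403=322.57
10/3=3.33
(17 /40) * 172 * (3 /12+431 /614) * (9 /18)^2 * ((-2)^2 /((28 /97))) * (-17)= -201304973 /49120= -4098.23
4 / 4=1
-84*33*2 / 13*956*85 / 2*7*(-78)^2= -737927910720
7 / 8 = 0.88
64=64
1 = 1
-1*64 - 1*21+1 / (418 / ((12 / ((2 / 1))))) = -17762 / 209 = -84.99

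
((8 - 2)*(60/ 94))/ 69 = 60/ 1081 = 0.06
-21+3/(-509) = -10692/509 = -21.01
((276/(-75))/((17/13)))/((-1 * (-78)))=-46/1275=-0.04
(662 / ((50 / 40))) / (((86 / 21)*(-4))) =-6951 / 215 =-32.33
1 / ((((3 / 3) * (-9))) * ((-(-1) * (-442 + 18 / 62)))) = 31 / 123237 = 0.00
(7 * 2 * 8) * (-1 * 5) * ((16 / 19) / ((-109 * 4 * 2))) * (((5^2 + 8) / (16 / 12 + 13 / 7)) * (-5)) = -3880800 / 138757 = -27.97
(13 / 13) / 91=1 / 91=0.01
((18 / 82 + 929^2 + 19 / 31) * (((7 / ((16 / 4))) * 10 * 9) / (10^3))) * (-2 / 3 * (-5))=23035449549 / 50840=453096.96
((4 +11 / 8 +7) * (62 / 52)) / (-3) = -1023 / 208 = -4.92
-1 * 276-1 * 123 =-399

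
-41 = -41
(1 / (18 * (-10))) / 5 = -1 / 900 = -0.00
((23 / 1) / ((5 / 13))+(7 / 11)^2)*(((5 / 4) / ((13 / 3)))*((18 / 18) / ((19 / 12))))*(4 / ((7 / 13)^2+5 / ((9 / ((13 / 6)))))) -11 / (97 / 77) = 62746205173 / 3039753893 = 20.64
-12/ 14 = -6/ 7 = -0.86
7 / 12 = 0.58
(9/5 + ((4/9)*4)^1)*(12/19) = 644/285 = 2.26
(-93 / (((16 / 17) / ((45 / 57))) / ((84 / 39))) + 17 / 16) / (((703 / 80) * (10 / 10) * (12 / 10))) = -15.83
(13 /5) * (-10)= -26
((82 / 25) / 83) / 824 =41 / 854900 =0.00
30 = 30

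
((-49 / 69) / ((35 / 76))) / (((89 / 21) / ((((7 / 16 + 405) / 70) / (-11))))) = 862771 / 4503400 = 0.19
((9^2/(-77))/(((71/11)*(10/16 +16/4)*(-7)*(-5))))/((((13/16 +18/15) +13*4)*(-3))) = 0.00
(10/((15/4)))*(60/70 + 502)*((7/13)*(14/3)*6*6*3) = 4730880/13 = 363913.85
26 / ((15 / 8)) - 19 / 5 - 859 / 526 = 66541 / 7890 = 8.43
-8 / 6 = -4 / 3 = -1.33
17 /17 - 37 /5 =-32 /5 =-6.40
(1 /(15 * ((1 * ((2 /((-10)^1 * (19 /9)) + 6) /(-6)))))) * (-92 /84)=874 /11781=0.07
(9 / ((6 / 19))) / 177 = 19 / 118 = 0.16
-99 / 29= -3.41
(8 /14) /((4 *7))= 1 /49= 0.02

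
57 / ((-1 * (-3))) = 19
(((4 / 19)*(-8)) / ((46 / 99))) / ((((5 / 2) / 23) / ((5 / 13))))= -3168 / 247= -12.83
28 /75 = 0.37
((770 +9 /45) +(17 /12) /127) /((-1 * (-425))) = 5869009 /3238500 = 1.81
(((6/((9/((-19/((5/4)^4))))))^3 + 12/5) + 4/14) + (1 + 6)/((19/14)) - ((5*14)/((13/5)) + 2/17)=-158.86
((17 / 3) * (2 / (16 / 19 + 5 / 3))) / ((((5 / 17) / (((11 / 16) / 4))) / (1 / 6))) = 5491 / 12480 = 0.44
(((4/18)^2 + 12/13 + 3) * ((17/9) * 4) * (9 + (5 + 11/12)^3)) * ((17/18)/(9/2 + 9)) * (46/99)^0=451474565681/994857552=453.81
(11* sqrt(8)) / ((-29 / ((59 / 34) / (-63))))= 649* sqrt(2) / 31059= 0.03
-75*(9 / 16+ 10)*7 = -88725 / 16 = -5545.31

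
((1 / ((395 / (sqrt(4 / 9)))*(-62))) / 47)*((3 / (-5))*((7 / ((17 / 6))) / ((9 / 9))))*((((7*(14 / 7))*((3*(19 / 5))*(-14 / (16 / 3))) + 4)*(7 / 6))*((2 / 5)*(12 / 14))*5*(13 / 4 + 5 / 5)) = -174279 / 57551500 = -0.00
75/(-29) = -75/29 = -2.59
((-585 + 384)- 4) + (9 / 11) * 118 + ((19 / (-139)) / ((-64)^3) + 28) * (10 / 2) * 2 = 171.55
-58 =-58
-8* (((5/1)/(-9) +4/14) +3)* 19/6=-69.16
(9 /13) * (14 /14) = 0.69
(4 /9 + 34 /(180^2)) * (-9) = -7217 /1800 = -4.01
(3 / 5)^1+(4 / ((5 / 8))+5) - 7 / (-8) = 103 / 8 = 12.88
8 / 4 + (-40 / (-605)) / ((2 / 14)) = 298 / 121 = 2.46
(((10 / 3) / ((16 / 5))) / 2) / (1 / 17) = 425 / 48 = 8.85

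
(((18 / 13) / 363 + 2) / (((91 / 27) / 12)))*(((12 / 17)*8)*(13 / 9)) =10893312 / 187187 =58.19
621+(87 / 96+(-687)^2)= 15122909 / 32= 472590.91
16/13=1.23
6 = 6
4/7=0.57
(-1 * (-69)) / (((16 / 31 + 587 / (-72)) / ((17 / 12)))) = -218178 / 17045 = -12.80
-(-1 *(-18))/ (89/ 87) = -1566/ 89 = -17.60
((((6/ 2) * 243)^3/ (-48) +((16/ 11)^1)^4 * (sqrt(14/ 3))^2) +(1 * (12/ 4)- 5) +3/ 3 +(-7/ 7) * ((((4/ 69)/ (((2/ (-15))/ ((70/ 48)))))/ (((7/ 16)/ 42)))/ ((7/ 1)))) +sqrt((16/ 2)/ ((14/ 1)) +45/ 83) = -130460675695919/ 16163664 +sqrt(375907)/ 581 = -8071230.55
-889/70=-12.70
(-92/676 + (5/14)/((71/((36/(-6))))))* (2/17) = -27932/1427881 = -0.02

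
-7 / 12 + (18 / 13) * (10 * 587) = 1267829 / 156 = 8127.11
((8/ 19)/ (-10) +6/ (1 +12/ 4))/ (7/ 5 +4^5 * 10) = 277/ 1945866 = 0.00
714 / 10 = 71.40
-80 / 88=-10 / 11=-0.91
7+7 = 14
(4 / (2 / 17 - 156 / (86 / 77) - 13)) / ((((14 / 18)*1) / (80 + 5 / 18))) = -2112590 / 780633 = -2.71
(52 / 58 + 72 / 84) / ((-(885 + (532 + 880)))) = -356 / 466291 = -0.00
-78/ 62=-39/ 31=-1.26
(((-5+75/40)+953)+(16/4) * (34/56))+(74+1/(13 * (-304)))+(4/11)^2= 3435832879/3347344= 1026.44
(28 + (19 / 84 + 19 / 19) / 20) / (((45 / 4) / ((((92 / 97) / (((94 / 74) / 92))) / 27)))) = 3690919756 / 581614425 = 6.35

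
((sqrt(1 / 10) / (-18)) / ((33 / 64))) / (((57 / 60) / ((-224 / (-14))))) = -0.57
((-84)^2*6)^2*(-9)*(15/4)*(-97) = 5867662913280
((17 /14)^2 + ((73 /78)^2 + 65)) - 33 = 5120201 /149058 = 34.35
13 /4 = 3.25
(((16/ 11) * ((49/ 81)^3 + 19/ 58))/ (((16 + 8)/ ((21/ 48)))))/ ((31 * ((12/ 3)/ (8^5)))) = 60644939264/ 15766260147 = 3.85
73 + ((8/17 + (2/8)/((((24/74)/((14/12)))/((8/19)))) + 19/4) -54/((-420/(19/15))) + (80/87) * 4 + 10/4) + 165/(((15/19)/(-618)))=-1904277089252/14753025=-129077.06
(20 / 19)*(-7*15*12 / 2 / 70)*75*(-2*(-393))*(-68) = 721548000 / 19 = 37976210.53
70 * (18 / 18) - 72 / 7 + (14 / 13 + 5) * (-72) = -34382 / 91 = -377.82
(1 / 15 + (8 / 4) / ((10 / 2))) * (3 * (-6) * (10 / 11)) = -84 / 11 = -7.64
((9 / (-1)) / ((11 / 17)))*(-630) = 96390 / 11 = 8762.73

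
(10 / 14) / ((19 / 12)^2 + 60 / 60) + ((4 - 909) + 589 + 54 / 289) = -315.61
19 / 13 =1.46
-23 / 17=-1.35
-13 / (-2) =13 / 2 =6.50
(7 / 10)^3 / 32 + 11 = 352343 / 32000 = 11.01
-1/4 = -0.25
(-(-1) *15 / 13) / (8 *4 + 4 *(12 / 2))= 15 / 728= 0.02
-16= -16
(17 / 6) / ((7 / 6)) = 17 / 7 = 2.43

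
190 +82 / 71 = 191.15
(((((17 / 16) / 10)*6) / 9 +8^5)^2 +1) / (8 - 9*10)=-61847796507169 / 4723200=-13094469.11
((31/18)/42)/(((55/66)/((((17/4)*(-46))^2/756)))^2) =724550604991/4800902400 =150.92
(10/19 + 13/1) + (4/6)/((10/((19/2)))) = 8071/570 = 14.16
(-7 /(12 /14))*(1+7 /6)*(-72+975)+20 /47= -9011399 /564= -15977.66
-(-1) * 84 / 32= 21 / 8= 2.62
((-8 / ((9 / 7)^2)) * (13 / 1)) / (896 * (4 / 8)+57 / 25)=-127400 / 911817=-0.14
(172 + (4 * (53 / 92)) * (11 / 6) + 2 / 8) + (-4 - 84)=24419 / 276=88.47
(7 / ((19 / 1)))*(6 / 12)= 7 / 38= 0.18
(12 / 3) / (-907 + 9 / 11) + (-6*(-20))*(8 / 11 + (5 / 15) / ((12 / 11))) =123.93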